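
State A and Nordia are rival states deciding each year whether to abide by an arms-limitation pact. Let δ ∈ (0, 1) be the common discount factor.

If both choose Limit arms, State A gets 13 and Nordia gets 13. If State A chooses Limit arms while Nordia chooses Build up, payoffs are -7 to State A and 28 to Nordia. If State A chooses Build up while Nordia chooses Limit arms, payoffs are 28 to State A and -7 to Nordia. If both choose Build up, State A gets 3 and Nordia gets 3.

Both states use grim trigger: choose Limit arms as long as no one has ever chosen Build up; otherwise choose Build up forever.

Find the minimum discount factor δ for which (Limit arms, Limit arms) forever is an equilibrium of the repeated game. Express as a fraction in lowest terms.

3/5

Under grim trigger the critical discount factor is (T−C)/(T−P) with T = 28, C = 13, P = 3.
δ* = (28−13)/(28−3) = 15/25 = 3/5.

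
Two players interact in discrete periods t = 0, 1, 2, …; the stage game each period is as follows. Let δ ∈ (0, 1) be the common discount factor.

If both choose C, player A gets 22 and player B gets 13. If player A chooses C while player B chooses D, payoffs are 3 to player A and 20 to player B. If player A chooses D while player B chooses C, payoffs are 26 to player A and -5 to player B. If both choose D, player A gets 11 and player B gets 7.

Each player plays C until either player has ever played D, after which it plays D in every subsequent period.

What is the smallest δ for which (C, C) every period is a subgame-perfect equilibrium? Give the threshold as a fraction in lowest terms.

For player A: deviation gain 26−22 = 4, per-period punishment loss 22−11 = 11. IC gives δ ≥ 4/15.
For player B: gain 7, loss 6 per period, so δ ≥ 7/13.
The tighter constraint is player B's, so cooperation needs δ ≥ 7/13.

7/13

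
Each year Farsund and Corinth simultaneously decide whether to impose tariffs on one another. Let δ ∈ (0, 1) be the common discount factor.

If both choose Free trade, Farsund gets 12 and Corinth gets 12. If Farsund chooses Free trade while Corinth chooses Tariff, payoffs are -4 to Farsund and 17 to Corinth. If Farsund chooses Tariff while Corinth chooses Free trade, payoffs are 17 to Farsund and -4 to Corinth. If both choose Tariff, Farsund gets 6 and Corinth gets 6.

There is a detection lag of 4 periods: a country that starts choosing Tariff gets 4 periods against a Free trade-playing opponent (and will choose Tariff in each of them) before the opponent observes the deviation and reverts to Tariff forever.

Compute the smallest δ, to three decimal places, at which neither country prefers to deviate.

Deviating for the 4 undetected periods gains 17−12 = 5 per period over cooperation, then loses 12−6 = 6 per period forever once punishment starts.
Gain: 5(1 + δ + … + δ^3); loss: 6·δ^4/(1−δ).
No profitable deviation ⇔ 5(1−δ^4) ≤ 6·δ^4, i.e. δ^4 ≥ 5/(5+6) = 5/11.
Hence δ ≥ (5/11)^(1/4) ≈ 0.821.

0.821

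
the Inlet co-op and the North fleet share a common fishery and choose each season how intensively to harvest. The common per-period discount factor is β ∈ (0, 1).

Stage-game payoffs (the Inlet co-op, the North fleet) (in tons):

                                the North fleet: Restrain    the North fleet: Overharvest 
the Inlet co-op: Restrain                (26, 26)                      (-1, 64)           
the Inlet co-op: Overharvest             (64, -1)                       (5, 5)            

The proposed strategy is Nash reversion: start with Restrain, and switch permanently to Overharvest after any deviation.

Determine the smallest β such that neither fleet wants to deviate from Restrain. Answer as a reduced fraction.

38/59

26/(1−β) ≥ 64 + 5β/(1−β)
26 ≥ 64 − 59β
β ≥ 38/59.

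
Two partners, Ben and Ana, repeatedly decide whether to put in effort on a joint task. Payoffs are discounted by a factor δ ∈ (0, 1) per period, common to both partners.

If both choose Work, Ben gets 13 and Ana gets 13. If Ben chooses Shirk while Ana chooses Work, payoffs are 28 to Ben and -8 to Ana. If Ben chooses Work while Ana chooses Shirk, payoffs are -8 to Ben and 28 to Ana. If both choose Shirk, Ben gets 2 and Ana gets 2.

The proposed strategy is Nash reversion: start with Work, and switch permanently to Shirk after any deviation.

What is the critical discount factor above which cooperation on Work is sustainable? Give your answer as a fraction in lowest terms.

15/26

Under grim trigger the critical discount factor is (T−C)/(T−P) with T = 28, C = 13, P = 2.
δ* = (28−13)/(28−2) = 15/26.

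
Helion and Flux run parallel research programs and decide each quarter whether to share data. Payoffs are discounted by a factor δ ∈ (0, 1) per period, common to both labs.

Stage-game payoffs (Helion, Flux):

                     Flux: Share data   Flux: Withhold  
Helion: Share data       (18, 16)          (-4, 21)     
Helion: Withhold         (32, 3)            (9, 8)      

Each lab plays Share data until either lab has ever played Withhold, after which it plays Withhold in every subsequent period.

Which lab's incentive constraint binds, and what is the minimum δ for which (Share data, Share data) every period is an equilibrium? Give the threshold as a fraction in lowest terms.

For Helion: deviation gain 32−18 = 14, per-period punishment loss 18−9 = 9. IC gives δ ≥ 14/23.
For Flux: gain 5, loss 8 per period, so δ ≥ 5/13.
The tighter constraint is Helion's, so cooperation needs δ ≥ 14/23.

Helion; δ ≥ 14/23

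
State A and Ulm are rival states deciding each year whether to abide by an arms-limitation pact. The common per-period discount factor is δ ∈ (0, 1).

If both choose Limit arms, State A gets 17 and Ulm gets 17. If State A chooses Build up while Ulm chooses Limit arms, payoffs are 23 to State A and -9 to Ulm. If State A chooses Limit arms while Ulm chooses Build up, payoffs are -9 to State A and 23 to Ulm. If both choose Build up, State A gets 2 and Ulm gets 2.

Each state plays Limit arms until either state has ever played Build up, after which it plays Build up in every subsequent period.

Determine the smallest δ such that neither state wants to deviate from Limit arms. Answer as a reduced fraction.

17/(1−δ) ≥ 23 + 2δ/(1−δ)
17 ≥ 23 − 21δ
δ ≥ 6/21 = 2/7.

2/7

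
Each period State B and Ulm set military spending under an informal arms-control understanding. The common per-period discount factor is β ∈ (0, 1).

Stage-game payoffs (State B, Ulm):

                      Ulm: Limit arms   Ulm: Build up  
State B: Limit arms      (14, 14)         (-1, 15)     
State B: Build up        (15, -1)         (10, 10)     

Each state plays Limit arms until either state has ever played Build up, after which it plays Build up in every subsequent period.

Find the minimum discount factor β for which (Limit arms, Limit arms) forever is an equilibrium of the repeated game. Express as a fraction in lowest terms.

1/5

Under grim trigger the critical discount factor is (T−C)/(T−P) with T = 15, C = 14, P = 10.
β* = (15−14)/(15−10) = 1/5.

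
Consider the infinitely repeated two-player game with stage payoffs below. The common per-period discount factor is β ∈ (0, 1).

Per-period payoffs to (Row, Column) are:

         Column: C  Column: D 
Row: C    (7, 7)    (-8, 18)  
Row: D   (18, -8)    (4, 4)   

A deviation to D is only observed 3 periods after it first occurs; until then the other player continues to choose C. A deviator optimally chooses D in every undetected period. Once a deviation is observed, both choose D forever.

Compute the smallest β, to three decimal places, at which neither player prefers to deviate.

0.923

A deviator earns 18 for 3 periods, then 4 forever; cooperating earns 7 forever. Multiplying the IC by (1−β):
7 ≥ 18(1−β^3) + 4β^3, so 14·β^3 ≥ 11 and β^3 ≥ 11/14.
β ≥ (11/14)^(1/3) ≈ 0.923.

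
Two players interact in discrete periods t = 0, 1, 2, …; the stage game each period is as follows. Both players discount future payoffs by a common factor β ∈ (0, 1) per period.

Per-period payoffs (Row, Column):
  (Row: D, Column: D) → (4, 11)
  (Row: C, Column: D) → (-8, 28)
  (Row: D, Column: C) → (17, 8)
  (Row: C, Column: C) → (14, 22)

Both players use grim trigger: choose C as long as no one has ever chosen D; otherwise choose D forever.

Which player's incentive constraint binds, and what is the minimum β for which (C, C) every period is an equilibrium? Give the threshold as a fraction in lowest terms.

Column; β ≥ 6/17

Row: cooperation gives 14 each period; deviation gives 17 once then 4 forever.
  14/(1−β) ≥ 17 + 4β/(1−β) ⇒ β ≥ 3/13.
Column: cooperation gives 22 each period; deviation gives 28 once then 11 forever.
  β ≥ 6/17.
Both must hold, so the binding constraint is Column's: β ≥ 6/17.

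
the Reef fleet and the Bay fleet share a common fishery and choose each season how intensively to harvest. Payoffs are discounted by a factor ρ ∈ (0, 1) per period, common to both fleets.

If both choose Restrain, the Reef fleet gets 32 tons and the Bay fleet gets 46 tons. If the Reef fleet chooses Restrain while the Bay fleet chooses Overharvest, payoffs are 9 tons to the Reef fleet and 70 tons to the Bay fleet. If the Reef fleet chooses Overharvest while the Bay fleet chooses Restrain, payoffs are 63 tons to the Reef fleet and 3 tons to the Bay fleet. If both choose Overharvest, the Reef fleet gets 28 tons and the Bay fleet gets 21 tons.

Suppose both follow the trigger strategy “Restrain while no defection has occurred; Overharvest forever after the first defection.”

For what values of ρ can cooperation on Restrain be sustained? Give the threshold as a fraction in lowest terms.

the Reef fleet: cooperation gives 32 each period; deviation gives 63 once then 28 forever.
  32/(1−ρ) ≥ 63 + 28ρ/(1−ρ) ⇒ ρ ≥ 31/35.
the Bay fleet: cooperation gives 46 each period; deviation gives 70 once then 21 forever.
  ρ ≥ 24/49.
Both must hold, so the binding constraint is the Reef fleet's: ρ ≥ 31/35.

31/35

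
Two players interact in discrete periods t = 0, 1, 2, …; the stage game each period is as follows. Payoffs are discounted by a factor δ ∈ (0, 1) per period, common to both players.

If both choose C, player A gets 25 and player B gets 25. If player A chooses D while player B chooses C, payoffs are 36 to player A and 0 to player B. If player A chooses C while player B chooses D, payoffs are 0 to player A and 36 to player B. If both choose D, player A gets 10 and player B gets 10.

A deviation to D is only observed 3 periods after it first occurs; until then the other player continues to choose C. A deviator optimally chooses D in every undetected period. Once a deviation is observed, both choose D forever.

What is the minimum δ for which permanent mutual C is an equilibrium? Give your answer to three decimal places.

0.751

A deviator earns 36 for 3 periods, then 10 forever; cooperating earns 25 forever. Multiplying the IC by (1−δ):
25 ≥ 36(1−δ^3) + 10δ^3, so 26·δ^3 ≥ 11 and δ^3 ≥ 11/26.
δ ≥ (11/26)^(1/3) ≈ 0.751.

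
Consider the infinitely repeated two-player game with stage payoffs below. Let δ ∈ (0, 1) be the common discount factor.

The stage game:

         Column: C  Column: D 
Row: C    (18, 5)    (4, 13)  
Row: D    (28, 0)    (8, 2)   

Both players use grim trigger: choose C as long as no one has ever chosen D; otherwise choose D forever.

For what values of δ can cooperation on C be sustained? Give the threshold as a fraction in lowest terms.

For Row: deviation gain 28−18 = 10, per-period punishment loss 18−8 = 10. IC gives δ ≥ 10/20 = 1/2.
For Column: gain 8, loss 3 per period, so δ ≥ 8/11.
The tighter constraint is Column's, so cooperation needs δ ≥ 8/11.

8/11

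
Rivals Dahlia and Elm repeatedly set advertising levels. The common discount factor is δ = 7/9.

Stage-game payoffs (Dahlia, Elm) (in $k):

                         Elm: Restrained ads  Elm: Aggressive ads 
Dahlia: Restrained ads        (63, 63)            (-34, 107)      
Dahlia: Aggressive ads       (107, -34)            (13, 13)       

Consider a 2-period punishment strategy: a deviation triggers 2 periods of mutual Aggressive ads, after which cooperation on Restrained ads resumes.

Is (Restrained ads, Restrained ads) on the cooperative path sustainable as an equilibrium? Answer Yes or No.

Yes

IC: δ+…+δ^2 ≥ (107−63)/(63−13) = 22/25.
At δ = 7/9: partial sum = 1.3827 ≥ 0.8800. Cooperation sustainable.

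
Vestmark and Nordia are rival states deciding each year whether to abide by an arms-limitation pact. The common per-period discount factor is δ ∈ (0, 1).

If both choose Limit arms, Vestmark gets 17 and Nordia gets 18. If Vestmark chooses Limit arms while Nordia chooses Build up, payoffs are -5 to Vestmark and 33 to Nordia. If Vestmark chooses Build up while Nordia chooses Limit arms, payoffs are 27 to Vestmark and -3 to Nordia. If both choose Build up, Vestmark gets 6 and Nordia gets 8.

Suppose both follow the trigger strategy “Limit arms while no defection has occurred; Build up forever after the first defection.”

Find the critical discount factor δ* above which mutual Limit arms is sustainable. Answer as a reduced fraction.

3/5

Vestmark's threshold: (27−17)/(27−6) = 10/21.
Nordia's threshold: (33−18)/(33−8) = 3/5.
10/21 < 3/5, so Nordia binds and δ* = 3/5.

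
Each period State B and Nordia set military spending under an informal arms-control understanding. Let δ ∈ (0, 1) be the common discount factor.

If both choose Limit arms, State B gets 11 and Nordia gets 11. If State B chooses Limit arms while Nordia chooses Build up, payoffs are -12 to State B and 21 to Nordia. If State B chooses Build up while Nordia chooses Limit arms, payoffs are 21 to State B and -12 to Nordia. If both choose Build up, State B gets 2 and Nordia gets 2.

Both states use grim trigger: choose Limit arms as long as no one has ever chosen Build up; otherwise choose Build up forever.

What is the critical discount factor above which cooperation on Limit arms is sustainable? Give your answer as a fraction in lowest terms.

11/(1−δ) ≥ 21 + 2δ/(1−δ)
11 ≥ 21 − 19δ
δ ≥ 10/19.

10/19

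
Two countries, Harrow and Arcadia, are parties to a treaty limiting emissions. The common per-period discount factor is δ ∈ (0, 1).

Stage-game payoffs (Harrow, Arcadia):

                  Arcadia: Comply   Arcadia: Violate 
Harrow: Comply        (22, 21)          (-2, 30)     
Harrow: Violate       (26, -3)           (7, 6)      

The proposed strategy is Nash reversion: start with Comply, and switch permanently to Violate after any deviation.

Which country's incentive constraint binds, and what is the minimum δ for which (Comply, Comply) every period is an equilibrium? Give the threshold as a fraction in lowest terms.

Arcadia; δ ≥ 3/8

Harrow's threshold: (26−22)/(26−7) = 4/19.
Arcadia's threshold: (30−21)/(30−6) = 3/8.
4/19 < 3/8, so Arcadia binds and δ* = 3/8.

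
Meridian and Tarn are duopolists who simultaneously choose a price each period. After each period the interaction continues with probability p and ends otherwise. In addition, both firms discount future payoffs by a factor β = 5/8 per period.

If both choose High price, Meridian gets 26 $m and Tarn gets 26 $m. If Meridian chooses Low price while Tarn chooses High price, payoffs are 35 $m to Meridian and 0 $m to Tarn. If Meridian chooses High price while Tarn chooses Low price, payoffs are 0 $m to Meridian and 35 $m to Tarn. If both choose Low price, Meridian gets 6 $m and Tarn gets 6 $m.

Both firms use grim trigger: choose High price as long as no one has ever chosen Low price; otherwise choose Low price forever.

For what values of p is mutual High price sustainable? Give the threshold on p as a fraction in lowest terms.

Expected continuation weight on next period's payoff is β·p = 5/8·p, which plays the role of the discount factor.
Cooperation requires 5/8·p ≥ (35−26)/(35−6) = 9/29, hence p ≥ 72/145.

72/145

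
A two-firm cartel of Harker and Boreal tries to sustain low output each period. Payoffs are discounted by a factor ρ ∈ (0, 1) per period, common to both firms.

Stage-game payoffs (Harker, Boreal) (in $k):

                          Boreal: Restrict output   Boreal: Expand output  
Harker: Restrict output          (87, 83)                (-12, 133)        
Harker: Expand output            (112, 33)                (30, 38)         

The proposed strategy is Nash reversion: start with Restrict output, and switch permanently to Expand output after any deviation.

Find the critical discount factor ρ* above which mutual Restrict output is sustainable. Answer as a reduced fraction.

Harker: cooperation gives 87 each period; deviation gives 112 once then 30 forever.
  87/(1−ρ) ≥ 112 + 30ρ/(1−ρ) ⇒ ρ ≥ 25/82.
Boreal: cooperation gives 83 each period; deviation gives 133 once then 38 forever.
  ρ ≥ 50/95 = 10/19.
Both must hold, so the binding constraint is Boreal's: ρ ≥ 10/19.

10/19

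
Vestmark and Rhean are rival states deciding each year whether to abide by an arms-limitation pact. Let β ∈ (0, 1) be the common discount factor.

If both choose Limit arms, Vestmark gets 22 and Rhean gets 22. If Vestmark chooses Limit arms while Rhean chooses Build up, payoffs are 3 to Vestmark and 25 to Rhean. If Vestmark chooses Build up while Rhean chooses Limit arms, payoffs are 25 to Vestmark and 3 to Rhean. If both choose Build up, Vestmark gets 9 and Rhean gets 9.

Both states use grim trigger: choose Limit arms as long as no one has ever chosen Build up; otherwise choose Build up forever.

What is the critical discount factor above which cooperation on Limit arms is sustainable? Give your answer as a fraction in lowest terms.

3/16

Cooperation forever yields 22 each period: 22/(1−β).
Deviating yields 25 once, then 9 forever: 25 + 9β/(1−β).
No profitable deviation requires 22/(1−β) ≥ 25 + 9β/(1−β).
Multiplying by (1−β): 22 ≥ 25(1−β) + 9β = 25 − 16β.
So 16β ≥ 3, i.e. β ≥ 3/16.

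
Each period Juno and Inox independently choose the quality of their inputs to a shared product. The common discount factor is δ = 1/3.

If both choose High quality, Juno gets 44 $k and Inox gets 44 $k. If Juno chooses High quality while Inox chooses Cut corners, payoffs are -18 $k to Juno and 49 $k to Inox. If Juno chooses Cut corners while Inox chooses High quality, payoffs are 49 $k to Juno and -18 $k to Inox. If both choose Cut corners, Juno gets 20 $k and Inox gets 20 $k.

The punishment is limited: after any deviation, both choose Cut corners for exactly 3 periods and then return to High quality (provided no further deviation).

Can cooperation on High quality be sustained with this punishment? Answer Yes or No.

Comparing payoff streams over the 4 periods until play realigns: cooperate → 44(1+δ+…+δ^3); deviate → 49 + 20(δ+…+δ^3).
Cooperation is sustained iff (44−20)(δ+…+δ^3) ≥ 49−44.
δ+…+δ^3 = 1/3·(1−(1/3)^3)/(1−1/3) = 0.4815, and (49−44)/(44−20) = 0.2083.
0.4815 ≥ 0.2083, so cooperation is sustainable.

Yes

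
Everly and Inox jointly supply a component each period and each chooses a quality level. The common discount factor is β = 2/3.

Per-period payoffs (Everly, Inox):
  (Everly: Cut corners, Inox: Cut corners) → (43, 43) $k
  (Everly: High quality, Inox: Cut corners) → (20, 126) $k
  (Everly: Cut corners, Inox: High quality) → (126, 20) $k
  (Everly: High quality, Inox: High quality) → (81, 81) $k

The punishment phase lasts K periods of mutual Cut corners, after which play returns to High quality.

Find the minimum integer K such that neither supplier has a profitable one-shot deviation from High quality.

IC: β(1−β^K)/(1−β) ≥ (126−81)/(81−43) = 45/38.
With β = 2/3: need 1 − β^K ≥ 45/38·(1−2/3)/(2/3), i.e. β^K ≤ 0.4079.
Since (2/3)^2 = 0.4444 and (2/3)^3 = 0.2963, the smallest such K is 3.

3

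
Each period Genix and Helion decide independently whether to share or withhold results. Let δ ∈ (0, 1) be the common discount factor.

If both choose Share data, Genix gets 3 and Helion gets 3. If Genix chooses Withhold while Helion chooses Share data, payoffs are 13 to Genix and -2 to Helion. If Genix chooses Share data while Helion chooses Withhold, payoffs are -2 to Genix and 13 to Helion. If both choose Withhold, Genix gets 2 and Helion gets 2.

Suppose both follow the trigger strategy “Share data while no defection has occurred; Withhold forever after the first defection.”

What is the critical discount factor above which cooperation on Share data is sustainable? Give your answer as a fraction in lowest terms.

One-period gain from deviating is 13 − 3 = 10. The loss is 3 − 2 = 1 in every subsequent period, with present value 1·δ/(1−δ).
Deviation is unprofitable when 1·δ/(1−δ) ≥ 10, i.e. δ/(1−δ) ≥ 10.
Equivalently δ ≥ 10/(10+1) = 10/11.

10/11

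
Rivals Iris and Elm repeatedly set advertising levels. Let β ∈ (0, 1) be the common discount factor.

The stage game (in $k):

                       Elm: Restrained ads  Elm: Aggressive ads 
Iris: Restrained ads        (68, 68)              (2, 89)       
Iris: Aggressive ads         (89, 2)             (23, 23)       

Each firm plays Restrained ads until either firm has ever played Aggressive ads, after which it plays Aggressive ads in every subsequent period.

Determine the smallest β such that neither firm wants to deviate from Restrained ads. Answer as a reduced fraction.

One-period gain from deviating is 89 − 68 = 21. The loss is 68 − 23 = 45 in every subsequent period, with present value 45·β/(1−β).
Deviation is unprofitable when 45·β/(1−β) ≥ 21, i.e. β/(1−β) ≥ 7/15.
Equivalently β ≥ 21/(21+45) = 7/22.

7/22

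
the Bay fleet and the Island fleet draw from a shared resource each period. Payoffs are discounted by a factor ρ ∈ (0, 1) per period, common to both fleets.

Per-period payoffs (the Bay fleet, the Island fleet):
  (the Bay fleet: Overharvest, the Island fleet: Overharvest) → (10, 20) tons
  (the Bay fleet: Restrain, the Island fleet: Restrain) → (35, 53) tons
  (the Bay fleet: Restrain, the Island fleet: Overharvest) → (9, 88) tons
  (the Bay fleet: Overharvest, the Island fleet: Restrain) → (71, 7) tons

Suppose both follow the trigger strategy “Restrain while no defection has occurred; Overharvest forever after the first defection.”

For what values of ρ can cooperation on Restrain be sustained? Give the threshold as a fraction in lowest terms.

36/61

the Bay fleet's threshold: (71−35)/(71−10) = 36/61.
the Island fleet's threshold: (88−53)/(88−20) = 35/68.
36/61 > 35/68, so the Bay fleet binds and ρ* = 36/61.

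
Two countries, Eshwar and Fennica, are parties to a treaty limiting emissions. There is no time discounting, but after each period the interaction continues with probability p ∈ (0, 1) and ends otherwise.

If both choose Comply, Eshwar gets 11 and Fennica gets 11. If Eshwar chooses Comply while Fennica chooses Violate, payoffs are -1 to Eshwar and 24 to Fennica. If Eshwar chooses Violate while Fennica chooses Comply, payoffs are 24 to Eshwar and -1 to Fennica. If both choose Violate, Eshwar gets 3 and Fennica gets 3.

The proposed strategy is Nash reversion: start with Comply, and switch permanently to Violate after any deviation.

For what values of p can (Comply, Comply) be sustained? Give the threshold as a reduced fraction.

With no time discounting, the continuation probability p plays the role of the discount factor.
Grim-trigger IC: 11/(1−p) ≥ 24 + 3p/(1−p) ⇒ p ≥ (24−11)/(24−3) = 13/21.

13/21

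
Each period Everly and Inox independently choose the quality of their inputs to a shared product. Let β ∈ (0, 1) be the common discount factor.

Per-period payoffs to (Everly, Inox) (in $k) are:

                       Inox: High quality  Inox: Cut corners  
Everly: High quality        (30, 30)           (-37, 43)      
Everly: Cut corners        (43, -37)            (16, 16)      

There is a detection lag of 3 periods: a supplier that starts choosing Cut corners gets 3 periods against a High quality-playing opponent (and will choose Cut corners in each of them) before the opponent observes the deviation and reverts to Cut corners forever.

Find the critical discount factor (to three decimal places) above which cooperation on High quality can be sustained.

The best deviation is to choose Cut corners for all 3 undetected periods, earning 43 each, then 16 forever once detected.
Deviation value: 43(1−β^3)/(1−β) + 16β^3/(1−β); cooperation value: 30/(1−β).
IC: 30 ≥ 43(1−β^3) + 16β^3 = 43 − 27β^3.
So β^3 ≥ 13/27, giving β ≥ (13/27)^(1/3) ≈ 0.784.

0.784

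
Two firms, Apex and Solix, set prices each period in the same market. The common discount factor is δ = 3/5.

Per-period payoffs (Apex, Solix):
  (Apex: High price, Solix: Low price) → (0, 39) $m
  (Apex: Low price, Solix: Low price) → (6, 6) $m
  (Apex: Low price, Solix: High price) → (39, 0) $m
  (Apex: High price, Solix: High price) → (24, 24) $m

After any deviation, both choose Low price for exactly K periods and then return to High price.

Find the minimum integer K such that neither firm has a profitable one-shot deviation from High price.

2

Need Σ_{k=1}^{K} δ^k ≥ (39−24)/(24−6) = 0.8333 at δ = 3/5.
At K = 1 the sum is 0.6000 < 0.8333; at K = 2 it is 0.9600 ≥ 0.8333.
So the minimum punishment length is K = 2.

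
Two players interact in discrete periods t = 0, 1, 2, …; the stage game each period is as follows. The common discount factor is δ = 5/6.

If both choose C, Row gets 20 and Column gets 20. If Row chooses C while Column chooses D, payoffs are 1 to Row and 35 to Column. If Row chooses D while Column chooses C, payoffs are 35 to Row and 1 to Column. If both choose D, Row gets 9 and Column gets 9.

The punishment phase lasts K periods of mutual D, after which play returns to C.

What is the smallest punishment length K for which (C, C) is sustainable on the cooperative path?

IC: δ(1−δ^K)/(1−δ) ≥ (35−20)/(20−9) = 15/11.
With δ = 5/6: need 1 − δ^K ≥ 15/11·(1−5/6)/(5/6), i.e. δ^K ≤ 0.7273.
Since (5/6)^1 = 0.8333 and (5/6)^2 = 0.6944, the smallest such K is 2.

2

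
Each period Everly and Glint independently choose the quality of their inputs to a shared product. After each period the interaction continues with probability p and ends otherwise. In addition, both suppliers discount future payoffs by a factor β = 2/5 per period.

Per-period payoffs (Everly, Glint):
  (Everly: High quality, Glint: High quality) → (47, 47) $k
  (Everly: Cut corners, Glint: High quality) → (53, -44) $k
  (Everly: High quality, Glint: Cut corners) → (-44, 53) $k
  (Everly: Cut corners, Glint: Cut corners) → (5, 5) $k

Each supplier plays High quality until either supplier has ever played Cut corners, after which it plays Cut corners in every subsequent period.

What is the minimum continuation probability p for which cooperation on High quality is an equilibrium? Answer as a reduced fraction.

With continuation probability p and discount β, the effective per-period discount factor is βp.
Grim-trigger IC: βp ≥ (53−47)/(53−5) = 1/8.
So p ≥ (1/8)/(2/5) = 5/16.

5/16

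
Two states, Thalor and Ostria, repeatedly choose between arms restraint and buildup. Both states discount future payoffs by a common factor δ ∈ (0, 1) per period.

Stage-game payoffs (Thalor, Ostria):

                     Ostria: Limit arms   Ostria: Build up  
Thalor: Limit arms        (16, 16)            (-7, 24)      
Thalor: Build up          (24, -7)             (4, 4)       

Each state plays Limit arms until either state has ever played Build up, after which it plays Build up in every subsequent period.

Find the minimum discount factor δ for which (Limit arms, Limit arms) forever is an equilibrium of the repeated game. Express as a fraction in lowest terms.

2/5

16/(1−δ) ≥ 24 + 4δ/(1−δ)
16 ≥ 24 − 20δ
δ ≥ 8/20 = 2/5.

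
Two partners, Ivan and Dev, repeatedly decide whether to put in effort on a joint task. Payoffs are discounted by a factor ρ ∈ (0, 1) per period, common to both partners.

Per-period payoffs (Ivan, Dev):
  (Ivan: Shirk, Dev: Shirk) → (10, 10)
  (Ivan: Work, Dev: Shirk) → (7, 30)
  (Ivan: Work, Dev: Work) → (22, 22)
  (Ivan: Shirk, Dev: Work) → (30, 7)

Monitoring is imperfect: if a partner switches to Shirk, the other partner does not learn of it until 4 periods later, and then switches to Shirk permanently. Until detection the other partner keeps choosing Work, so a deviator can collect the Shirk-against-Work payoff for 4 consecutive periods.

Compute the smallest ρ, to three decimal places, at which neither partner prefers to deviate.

0.795

A deviator earns 30 for 4 periods, then 10 forever; cooperating earns 22 forever. Multiplying the IC by (1−ρ):
22 ≥ 30(1−ρ^4) + 10ρ^4, so 20·ρ^4 ≥ 8 and ρ^4 ≥ 2/5.
ρ ≥ (2/5)^(1/4) ≈ 0.795.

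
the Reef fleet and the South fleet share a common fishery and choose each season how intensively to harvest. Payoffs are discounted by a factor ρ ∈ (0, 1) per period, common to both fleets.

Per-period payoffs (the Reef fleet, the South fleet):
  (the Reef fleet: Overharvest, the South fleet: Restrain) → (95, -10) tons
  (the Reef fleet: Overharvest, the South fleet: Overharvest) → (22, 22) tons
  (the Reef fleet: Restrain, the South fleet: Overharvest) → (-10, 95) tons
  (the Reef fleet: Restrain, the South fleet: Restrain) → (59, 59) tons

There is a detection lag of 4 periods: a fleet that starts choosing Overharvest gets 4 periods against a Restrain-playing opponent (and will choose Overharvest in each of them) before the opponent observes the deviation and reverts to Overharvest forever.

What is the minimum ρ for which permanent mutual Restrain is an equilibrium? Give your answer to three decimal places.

A deviator earns 95 for 4 periods, then 22 forever; cooperating earns 59 forever. Multiplying the IC by (1−ρ):
59 ≥ 95(1−ρ^4) + 22ρ^4, so 73·ρ^4 ≥ 36 and ρ^4 ≥ 36/73.
ρ ≥ (36/73)^(1/4) ≈ 0.838.

0.838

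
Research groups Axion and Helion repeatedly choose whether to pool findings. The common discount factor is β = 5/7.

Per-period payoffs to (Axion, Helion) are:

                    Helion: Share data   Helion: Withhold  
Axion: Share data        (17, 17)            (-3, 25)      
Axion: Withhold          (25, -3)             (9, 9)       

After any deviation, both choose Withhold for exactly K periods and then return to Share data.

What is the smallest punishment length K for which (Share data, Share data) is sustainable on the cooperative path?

2

No profitable deviation requires (17−9)(β+…+β^K) ≥ 25−17, i.e. β+…+β^K ≥ 1 ≈ 1.0000.
With β = 5/7, the partial sums are K=1: 0.7143, K=2: 1.2245.
K = 2 is the first length at which the sum reaches 1.0000.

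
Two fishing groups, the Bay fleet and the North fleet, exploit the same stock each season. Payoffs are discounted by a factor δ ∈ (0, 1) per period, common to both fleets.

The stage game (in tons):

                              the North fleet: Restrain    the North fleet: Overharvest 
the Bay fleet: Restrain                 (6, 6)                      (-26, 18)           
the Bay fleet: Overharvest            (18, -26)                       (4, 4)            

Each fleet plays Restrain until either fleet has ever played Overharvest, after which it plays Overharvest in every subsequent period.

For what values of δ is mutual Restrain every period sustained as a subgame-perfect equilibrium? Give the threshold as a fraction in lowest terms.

Cooperation forever yields 6 each period: 6/(1−δ).
Deviating yields 18 once, then 4 forever: 18 + 4δ/(1−δ).
No profitable deviation requires 6/(1−δ) ≥ 18 + 4δ/(1−δ).
Multiplying by (1−δ): 6 ≥ 18(1−δ) + 4δ = 18 − 14δ.
So 14δ ≥ 12, i.e. δ ≥ 12/14 = 6/7.

6/7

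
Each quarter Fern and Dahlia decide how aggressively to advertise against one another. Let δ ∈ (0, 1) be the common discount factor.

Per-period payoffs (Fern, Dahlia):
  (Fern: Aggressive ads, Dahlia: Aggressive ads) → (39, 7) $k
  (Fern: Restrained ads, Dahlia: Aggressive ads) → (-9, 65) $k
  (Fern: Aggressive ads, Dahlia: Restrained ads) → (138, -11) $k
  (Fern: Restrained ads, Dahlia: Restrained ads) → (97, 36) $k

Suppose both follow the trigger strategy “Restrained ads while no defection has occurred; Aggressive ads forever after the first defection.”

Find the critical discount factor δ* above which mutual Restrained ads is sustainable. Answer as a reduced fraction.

For Fern: deviation gain 138−97 = 41, per-period punishment loss 97−39 = 58. IC gives δ ≥ 41/99.
For Dahlia: gain 29, loss 29 per period, so δ ≥ 29/58 = 1/2.
The tighter constraint is Dahlia's, so cooperation needs δ ≥ 1/2.

1/2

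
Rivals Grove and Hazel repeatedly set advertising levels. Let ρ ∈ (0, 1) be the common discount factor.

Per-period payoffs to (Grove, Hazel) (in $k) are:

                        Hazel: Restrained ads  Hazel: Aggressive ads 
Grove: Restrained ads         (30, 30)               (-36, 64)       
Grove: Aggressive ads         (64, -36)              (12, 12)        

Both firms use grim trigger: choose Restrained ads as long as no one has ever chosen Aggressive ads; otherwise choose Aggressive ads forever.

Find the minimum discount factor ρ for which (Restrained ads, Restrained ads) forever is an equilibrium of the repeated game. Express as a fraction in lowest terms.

17/26

Under grim trigger the critical discount factor is (T−C)/(T−P) with T = 64, C = 30, P = 12.
ρ* = (64−30)/(64−12) = 34/52 = 17/26.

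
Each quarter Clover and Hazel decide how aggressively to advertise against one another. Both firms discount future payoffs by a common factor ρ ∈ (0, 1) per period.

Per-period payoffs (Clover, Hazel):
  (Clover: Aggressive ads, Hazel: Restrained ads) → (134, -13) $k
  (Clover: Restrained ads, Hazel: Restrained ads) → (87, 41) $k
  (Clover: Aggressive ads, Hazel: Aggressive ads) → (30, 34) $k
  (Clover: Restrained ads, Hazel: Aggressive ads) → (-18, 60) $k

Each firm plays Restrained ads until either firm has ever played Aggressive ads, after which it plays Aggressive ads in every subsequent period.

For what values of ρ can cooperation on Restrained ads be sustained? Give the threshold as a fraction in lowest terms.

19/26

Clover's threshold: (134−87)/(134−30) = 47/104.
Hazel's threshold: (60−41)/(60−34) = 19/26.
47/104 < 19/26, so Hazel binds and ρ* = 19/26.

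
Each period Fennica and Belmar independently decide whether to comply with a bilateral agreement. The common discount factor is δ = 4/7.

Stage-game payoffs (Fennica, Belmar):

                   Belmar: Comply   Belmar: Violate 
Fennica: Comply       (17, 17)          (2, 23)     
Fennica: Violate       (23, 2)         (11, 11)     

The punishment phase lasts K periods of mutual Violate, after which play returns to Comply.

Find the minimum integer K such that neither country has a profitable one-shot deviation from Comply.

No profitable deviation requires (17−11)(δ+…+δ^K) ≥ 23−17, i.e. δ+…+δ^K ≥ 1 ≈ 1.0000.
With δ = 4/7, the partial sums are K=1: 0.5714, K=2: 0.8980, K=3: 1.0845.
K = 3 is the first length at which the sum reaches 1.0000.

3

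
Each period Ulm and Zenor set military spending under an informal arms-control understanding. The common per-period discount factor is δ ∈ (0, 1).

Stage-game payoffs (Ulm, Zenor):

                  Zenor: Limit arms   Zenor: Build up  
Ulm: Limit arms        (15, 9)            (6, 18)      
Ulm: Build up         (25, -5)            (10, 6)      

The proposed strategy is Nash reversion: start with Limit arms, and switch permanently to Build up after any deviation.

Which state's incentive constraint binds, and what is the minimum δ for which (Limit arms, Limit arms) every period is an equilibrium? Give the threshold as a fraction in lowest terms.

For Ulm: deviation gain 25−15 = 10, per-period punishment loss 15−10 = 5. IC gives δ ≥ 10/15 = 2/3.
For Zenor: gain 9, loss 3 per period, so δ ≥ 9/12 = 3/4.
The tighter constraint is Zenor's, so cooperation needs δ ≥ 3/4.

Zenor; δ ≥ 3/4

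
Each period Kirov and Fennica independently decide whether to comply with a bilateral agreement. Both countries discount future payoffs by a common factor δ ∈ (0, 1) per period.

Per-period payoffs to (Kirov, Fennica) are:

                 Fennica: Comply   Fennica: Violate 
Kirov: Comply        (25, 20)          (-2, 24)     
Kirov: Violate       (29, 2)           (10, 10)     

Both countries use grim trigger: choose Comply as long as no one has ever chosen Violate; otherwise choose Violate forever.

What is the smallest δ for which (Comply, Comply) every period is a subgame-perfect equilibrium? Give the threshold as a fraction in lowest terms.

2/7

Kirov: cooperation gives 25 each period; deviation gives 29 once then 10 forever.
  25/(1−δ) ≥ 29 + 10δ/(1−δ) ⇒ δ ≥ 4/19.
Fennica: cooperation gives 20 each period; deviation gives 24 once then 10 forever.
  δ ≥ 4/14 = 2/7.
Both must hold, so the binding constraint is Fennica's: δ ≥ 2/7.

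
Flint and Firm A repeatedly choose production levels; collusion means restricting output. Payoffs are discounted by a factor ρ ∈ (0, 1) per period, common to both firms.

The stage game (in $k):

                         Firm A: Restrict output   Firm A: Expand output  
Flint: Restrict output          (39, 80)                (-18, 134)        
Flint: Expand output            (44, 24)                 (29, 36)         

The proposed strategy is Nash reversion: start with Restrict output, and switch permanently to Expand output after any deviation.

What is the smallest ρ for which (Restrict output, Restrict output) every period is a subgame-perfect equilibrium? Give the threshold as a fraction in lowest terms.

Flint's threshold: (44−39)/(44−29) = 1/3.
Firm A's threshold: (134−80)/(134−36) = 27/49.
1/3 < 27/49, so Firm A binds and ρ* = 27/49.

27/49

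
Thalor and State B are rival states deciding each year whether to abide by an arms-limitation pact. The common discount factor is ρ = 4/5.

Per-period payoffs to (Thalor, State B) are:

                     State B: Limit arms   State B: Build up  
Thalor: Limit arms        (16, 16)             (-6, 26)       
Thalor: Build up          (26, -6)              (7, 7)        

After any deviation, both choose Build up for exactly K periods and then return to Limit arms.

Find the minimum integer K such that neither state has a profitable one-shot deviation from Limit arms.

2

No profitable deviation requires (16−7)(ρ+…+ρ^K) ≥ 26−16, i.e. ρ+…+ρ^K ≥ 10/9 ≈ 1.1111.
With ρ = 4/5, the partial sums are K=1: 0.8000, K=2: 1.4400.
K = 2 is the first length at which the sum reaches 1.1111.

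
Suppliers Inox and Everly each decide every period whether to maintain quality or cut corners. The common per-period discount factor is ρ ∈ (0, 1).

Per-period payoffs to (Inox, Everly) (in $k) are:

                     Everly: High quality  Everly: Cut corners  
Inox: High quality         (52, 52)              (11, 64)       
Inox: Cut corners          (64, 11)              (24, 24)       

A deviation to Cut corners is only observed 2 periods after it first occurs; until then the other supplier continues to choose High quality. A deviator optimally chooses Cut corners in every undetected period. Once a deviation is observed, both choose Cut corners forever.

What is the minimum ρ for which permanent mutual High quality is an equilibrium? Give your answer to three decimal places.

The best deviation is to choose Cut corners for all 2 undetected periods, earning 64 each, then 24 forever once detected.
Deviation value: 64(1−ρ^2)/(1−ρ) + 24ρ^2/(1−ρ); cooperation value: 52/(1−ρ).
IC: 52 ≥ 64(1−ρ^2) + 24ρ^2 = 64 − 40ρ^2.
So ρ^2 ≥ 12/40 = 3/10, giving ρ ≥ (3/10)^(1/2) ≈ 0.548.

0.548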